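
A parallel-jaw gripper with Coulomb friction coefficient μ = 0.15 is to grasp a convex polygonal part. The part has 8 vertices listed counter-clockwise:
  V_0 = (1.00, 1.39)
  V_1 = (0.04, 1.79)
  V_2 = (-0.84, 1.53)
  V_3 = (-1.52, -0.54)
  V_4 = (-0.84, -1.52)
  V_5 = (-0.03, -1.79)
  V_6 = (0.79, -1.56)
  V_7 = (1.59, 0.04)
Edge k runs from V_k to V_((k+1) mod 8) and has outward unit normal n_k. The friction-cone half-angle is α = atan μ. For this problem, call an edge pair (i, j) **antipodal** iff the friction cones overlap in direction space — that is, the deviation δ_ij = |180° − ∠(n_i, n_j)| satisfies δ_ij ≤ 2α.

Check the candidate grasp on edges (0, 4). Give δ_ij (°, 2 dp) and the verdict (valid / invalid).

δ = 4.18°, valid

α = atan 0.15 = 8.53°;  2α = 17.06°
edge 0: e_0 = (-0.96, +0.40);  n_0 = (+0.3846, +0.9231)
edge 4: e_4 = (+0.81, -0.27);  n_4 = (-0.3162, -0.9487)
∠(n_0, n_4) = 175.82°
δ = |180° − 175.82°| = 4.18°
4.18° ≤ 2α = 17.06°  →  valid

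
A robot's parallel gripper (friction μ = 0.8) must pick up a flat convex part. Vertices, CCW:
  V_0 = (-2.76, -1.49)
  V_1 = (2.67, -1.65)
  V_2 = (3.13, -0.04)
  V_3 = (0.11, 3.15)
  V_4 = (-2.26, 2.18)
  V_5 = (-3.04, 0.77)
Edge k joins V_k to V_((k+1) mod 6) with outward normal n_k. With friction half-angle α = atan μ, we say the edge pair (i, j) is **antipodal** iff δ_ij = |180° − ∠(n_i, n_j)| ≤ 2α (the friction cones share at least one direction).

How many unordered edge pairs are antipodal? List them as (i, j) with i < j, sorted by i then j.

α = atan 0.8 = 38.66°;  2α = 77.32°
n_0 = (-0.0295, -0.9996)
n_1 = (+0.9615, -0.2747)
n_2 = (+0.7262, +0.6875)
n_3 = (-0.3788, +0.9255)
n_4 = (-0.8750, +0.4841)
n_5 = (-0.9924, -0.1230)
  (0,1): δ = 104.26°  ·
  (0,2): δ = 44.88°  ✓
  (0,3): δ = 23.95°  ✓
  (0,4): δ = 62.74°  ✓
  (0,5): δ = 98.75°  ·
  (1,2): δ = 120.62°  ·
  (1,3): δ = 51.80°  ✓
  (1,4): δ = 13.01°  ✓
  (1,5): δ = 23.01°  ✓
  (2,3): δ = 111.17°  ·
  (2,4): δ = 72.38°  ✓
  (2,5): δ = 36.37°  ✓
  (3,4): δ = 141.21°  ·
  (3,5): δ = 105.20°  ·
  (4,5): δ = 143.99°  ·
antipodal pairs: 8

count = 8; pairs: (0,2), (0,3), (0,4), (1,3), (1,4), (1,5), (2,4), (2,5)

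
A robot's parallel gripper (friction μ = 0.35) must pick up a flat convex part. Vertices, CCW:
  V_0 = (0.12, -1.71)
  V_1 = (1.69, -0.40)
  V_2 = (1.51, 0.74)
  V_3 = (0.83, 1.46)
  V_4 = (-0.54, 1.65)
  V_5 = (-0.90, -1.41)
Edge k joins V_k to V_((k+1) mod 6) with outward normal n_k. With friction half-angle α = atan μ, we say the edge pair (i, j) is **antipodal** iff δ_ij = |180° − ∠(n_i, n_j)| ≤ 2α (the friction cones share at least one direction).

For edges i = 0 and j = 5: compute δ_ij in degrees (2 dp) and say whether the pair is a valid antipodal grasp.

α = atan 0.35 = 19.29°;  2α = 38.58°
edge 0: e_0 = (+1.57, +1.31);  n_0 = (+0.6407, -0.7678)
edge 5: e_5 = (+1.02, -0.30);  n_5 = (-0.2822, -0.9594)
∠(n_0, n_5) = 56.23°
δ = |180° − 56.23°| = 123.77°
123.77° > 2α = 38.58°  →  invalid

δ = 123.77°, invalid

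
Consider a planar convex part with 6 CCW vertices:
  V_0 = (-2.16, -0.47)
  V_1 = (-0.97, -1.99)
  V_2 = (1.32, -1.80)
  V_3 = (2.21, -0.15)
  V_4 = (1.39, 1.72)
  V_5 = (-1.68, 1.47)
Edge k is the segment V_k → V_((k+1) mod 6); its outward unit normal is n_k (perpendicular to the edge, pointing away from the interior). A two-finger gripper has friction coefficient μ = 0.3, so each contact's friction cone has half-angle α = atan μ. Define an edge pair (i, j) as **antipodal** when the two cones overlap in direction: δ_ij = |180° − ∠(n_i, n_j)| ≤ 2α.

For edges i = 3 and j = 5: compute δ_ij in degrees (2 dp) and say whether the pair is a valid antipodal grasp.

δ = 37.57°, invalid

α = atan 0.3 = 16.70°;  2α = 33.40°
edge 3: e_3 = (-0.82, +1.87);  n_3 = (+0.9158, +0.4016)
edge 5: e_5 = (-0.48, -1.94);  n_5 = (-0.9707, +0.2402)
∠(n_3, n_5) = 142.43°
δ = |180° − 142.43°| = 37.57°
37.57° > 2α = 33.40°  →  invalid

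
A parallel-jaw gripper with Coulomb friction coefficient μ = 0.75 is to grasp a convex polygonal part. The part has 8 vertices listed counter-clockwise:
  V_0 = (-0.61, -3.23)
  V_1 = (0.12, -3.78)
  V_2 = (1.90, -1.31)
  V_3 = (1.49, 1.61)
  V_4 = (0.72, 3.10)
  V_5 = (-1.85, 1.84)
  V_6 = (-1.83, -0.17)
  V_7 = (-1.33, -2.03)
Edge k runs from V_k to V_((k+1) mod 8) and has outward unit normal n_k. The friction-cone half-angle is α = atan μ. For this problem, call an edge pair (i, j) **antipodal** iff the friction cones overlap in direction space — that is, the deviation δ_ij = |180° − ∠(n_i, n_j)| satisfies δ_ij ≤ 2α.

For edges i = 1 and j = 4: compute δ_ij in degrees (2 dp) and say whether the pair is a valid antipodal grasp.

δ = 28.10°, valid

α = atan 0.75 = 36.87°;  2α = 73.74°
edge 1: e_1 = (+1.78, +2.47);  n_1 = (+0.8113, -0.5847)
edge 4: e_4 = (-2.57, -1.26);  n_4 = (-0.4402, +0.8979)
∠(n_1, n_4) = 151.90°
δ = |180° − 151.90°| = 28.10°
28.10° ≤ 2α = 73.74°  →  valid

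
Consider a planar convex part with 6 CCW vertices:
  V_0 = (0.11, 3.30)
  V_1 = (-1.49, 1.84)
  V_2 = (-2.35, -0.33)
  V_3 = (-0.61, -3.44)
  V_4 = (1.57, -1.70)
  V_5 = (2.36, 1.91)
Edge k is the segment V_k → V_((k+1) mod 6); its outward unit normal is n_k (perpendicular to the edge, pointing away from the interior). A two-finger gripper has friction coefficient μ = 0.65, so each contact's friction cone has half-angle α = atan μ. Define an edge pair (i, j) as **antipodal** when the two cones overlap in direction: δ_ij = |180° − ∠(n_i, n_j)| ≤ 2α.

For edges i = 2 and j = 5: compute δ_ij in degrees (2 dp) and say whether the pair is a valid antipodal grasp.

δ = 29.07°, valid

α = atan 0.65 = 33.02°;  2α = 66.05°
edge 2: e_2 = (+1.74, -3.11);  n_2 = (-0.8727, -0.4883)
edge 5: e_5 = (-2.25, +1.39);  n_5 = (+0.5256, +0.8507)
∠(n_2, n_5) = 150.93°
δ = |180° − 150.93°| = 29.07°
29.07° ≤ 2α = 66.05°  →  valid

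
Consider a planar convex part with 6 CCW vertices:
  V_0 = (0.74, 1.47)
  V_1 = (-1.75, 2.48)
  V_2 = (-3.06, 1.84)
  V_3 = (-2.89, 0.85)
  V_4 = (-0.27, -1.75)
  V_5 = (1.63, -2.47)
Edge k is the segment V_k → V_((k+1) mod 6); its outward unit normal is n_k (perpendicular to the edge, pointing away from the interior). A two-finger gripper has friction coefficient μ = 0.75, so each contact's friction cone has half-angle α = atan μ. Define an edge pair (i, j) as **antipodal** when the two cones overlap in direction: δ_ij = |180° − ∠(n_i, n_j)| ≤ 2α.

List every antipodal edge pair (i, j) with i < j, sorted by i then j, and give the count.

count = 8; pairs: (0,2), (0,3), (0,4), (1,3), (1,4), (2,5), (3,5), (4,5)

α = atan 0.75 = 36.87°;  2α = 73.74°
n_0 = (+0.3759, +0.9267)
n_1 = (-0.4390, +0.8985)
n_2 = (-0.9856, -0.1692)
n_3 = (-0.7044, -0.7098)
n_4 = (-0.3544, -0.9351)
n_5 = (+0.9754, +0.2203)
  (0,1): δ = 131.88°  ·
  (0,2): δ = 58.18°  ✓
  (0,3): δ = 22.70°  ✓
  (0,4): δ = 1.32°  ✓
  (0,5): δ = 124.81°  ·
  (1,2): δ = 106.29°  ·
  (1,3): δ = 70.82°  ✓
  (1,4): δ = 46.79°  ✓
  (1,5): δ = 76.69°  ·
  (2,3): δ = 144.52°  ·
  (2,4): δ = 120.50°  ·
  (2,5): δ = 2.99°  ✓
  (3,4): δ = 155.97°  ·
  (3,5): δ = 32.49°  ✓
  (4,5): δ = 56.52°  ✓
antipodal pairs: 8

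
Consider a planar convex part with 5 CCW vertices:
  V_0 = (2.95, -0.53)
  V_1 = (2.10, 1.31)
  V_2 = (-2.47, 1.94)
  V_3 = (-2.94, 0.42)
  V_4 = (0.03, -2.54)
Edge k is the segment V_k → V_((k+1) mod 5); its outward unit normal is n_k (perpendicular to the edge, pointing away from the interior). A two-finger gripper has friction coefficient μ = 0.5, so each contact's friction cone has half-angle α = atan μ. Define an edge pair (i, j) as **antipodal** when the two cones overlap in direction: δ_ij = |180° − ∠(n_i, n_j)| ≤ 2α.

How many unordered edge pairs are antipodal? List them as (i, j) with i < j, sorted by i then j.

α = atan 0.5 = 26.57°;  2α = 53.13°
n_0 = (+0.9078, +0.4194)
n_1 = (+0.1366, +0.9906)
n_2 = (-0.9554, +0.2954)
n_3 = (-0.7059, -0.7083)
n_4 = (+0.5670, -0.8237)
  (0,1): δ = 122.64°  ·
  (0,2): δ = 41.98°  ✓
  (0,3): δ = 20.30°  ✓
  (0,4): δ = 99.75°  ·
  (1,2): δ = 99.33°  ·
  (1,3): δ = 37.05°  ✓
  (1,4): δ = 42.39°  ✓
  (2,3): δ = 117.72°  ·
  (2,4): δ = 38.28°  ✓
  (3,4): δ = 100.55°  ·
antipodal pairs: 5

count = 5; pairs: (0,2), (0,3), (1,3), (1,4), (2,4)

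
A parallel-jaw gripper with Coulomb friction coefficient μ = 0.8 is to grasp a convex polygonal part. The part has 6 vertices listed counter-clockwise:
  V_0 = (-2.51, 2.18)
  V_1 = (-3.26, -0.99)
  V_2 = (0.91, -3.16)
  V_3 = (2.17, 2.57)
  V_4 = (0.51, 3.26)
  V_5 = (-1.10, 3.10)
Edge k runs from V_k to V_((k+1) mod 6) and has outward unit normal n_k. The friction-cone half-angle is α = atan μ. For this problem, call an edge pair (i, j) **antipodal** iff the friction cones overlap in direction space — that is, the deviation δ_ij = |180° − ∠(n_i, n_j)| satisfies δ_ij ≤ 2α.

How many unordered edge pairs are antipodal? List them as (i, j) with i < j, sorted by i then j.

α = atan 0.8 = 38.66°;  2α = 77.32°
n_0 = (-0.9731, +0.2302)
n_1 = (-0.4616, -0.8871)
n_2 = (+0.9767, -0.2148)
n_3 = (+0.3838, +0.9234)
n_4 = (-0.0989, +0.9951)
n_5 = (-0.5464, +0.8375)
  (0,1): δ = 104.18°  ·
  (0,2): δ = 0.91°  ✓
  (0,3): δ = 80.74°  ·
  (0,4): δ = 108.99°  ·
  (0,5): δ = 136.43°  ·
  (1,2): δ = 74.91°  ✓
  (1,3): δ = 4.92°  ✓
  (1,4): δ = 33.17°  ✓
  (1,5): δ = 60.62°  ✓
  (2,3): δ = 100.17°  ·
  (2,4): δ = 71.92°  ✓
  (2,5): δ = 44.47°  ✓
  (3,4): δ = 151.75°  ·
  (3,5): δ = 124.31°  ·
  (4,5): δ = 152.55°  ·
antipodal pairs: 7

count = 7; pairs: (0,2), (1,2), (1,3), (1,4), (1,5), (2,4), (2,5)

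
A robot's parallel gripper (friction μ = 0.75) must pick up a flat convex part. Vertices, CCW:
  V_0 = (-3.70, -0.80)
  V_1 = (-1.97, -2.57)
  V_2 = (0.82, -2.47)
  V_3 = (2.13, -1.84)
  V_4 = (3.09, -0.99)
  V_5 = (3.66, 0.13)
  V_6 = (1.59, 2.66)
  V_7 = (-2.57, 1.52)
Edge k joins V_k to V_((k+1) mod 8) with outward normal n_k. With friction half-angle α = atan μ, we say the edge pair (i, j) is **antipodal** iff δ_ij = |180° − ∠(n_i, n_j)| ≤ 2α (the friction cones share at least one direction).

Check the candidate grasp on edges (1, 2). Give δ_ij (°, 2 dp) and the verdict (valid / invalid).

α = atan 0.75 = 36.87°;  2α = 73.74°
edge 1: e_1 = (+2.79, +0.10);  n_1 = (+0.0358, -0.9994)
edge 2: e_2 = (+1.31, +0.63);  n_2 = (+0.4334, -0.9012)
∠(n_1, n_2) = 23.63°
δ = |180° − 23.63°| = 156.37°
156.37° > 2α = 73.74°  →  invalid

δ = 156.37°, invalid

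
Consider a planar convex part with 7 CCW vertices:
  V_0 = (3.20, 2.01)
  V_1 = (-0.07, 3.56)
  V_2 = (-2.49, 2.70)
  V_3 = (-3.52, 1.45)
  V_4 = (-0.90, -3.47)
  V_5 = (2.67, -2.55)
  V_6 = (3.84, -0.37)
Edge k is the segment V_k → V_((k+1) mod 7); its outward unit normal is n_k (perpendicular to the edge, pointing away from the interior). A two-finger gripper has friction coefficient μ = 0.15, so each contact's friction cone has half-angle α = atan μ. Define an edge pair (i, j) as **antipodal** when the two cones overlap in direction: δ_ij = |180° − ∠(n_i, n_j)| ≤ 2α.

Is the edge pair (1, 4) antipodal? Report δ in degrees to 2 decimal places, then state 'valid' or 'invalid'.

α = atan 0.15 = 8.53°;  2α = 17.06°
edge 1: e_1 = (-2.42, -0.86);  n_1 = (-0.3349, +0.9423)
edge 4: e_4 = (+3.57, +0.92);  n_4 = (+0.2495, -0.9684)
∠(n_1, n_4) = 174.89°
δ = |180° − 174.89°| = 5.11°
5.11° ≤ 2α = 17.06°  →  valid

δ = 5.11°, valid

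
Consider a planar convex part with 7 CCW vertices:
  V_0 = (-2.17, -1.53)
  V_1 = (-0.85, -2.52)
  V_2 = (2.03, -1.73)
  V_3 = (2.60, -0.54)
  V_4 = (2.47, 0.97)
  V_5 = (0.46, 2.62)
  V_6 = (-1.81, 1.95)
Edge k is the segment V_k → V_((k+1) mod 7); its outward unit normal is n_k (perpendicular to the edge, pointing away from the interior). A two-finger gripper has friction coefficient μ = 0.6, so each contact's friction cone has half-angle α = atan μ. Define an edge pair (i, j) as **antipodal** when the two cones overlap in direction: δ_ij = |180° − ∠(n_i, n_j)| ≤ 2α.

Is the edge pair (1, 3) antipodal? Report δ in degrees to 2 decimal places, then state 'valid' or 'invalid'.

α = atan 0.6 = 30.96°;  2α = 61.93°
edge 1: e_1 = (+2.88, +0.79);  n_1 = (+0.2645, -0.9644)
edge 3: e_3 = (-0.13, +1.51);  n_3 = (+0.9963, +0.0858)
∠(n_1, n_3) = 79.58°
δ = |180° − 79.58°| = 100.42°
100.42° > 2α = 61.93°  →  invalid

δ = 100.42°, invalid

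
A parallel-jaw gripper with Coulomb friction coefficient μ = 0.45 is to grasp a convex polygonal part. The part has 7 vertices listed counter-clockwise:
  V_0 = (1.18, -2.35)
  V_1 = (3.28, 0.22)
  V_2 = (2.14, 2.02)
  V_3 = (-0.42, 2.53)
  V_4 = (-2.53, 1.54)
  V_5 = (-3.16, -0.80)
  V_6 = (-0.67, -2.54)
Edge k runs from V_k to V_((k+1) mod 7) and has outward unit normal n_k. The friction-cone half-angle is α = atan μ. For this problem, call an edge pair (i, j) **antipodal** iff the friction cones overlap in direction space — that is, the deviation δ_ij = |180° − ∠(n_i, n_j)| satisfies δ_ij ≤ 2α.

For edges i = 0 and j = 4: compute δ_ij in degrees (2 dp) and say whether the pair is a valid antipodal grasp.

α = atan 0.45 = 24.23°;  2α = 48.46°
edge 0: e_0 = (+2.10, +2.57);  n_0 = (+0.7744, -0.6327)
edge 4: e_4 = (-0.63, -2.34);  n_4 = (-0.9656, +0.2600)
∠(n_0, n_4) = 155.82°
δ = |180° − 155.82°| = 24.18°
24.18° ≤ 2α = 48.46°  →  valid

δ = 24.18°, valid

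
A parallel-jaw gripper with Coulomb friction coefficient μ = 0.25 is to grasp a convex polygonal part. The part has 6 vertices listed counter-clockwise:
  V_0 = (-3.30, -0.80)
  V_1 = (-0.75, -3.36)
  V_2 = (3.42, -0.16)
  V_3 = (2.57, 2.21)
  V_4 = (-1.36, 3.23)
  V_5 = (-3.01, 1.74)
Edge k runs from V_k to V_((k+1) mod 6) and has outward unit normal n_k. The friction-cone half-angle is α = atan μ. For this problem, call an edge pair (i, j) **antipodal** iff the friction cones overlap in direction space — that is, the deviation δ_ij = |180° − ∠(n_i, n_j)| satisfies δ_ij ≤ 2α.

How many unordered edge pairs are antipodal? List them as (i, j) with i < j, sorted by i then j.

count = 3; pairs: (0,2), (1,4), (2,5)

α = atan 0.25 = 14.04°;  2α = 28.07°
n_0 = (-0.7085, -0.7057)
n_1 = (+0.6088, -0.7933)
n_2 = (+0.9413, +0.3376)
n_3 = (+0.2512, +0.9679)
n_4 = (-0.6702, +0.7422)
n_5 = (-0.9935, +0.1134)
  (0,1): δ = 97.39°  ·
  (0,2): δ = 25.16°  ✓
  (0,3): δ = 30.56°  ·
  (0,4): δ = 87.20°  ·
  (0,5): δ = 128.60°  ·
  (1,2): δ = 107.77°  ·
  (1,3): δ = 52.05°  ·
  (1,4): δ = 4.58°  ✓
  (1,5): δ = 45.98°  ·
  (2,3): δ = 124.28°  ·
  (2,4): δ = 67.65°  ·
  (2,5): δ = 26.24°  ✓
  (3,4): δ = 123.37°  ·
  (3,5): δ = 81.96°  ·
  (4,5): δ = 138.60°  ·
antipodal pairs: 3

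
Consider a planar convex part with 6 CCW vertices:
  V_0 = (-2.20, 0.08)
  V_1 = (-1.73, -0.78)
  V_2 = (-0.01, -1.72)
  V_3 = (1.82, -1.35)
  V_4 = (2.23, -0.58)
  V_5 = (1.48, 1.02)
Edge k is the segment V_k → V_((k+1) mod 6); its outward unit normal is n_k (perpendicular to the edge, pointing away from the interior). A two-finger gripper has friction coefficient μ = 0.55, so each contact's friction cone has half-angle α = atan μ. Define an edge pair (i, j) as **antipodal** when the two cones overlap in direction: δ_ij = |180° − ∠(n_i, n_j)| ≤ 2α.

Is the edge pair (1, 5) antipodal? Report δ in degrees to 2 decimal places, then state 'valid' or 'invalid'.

δ = 42.99°, valid

α = atan 0.55 = 28.81°;  2α = 57.62°
edge 1: e_1 = (+1.72, -0.94);  n_1 = (-0.4796, -0.8775)
edge 5: e_5 = (-3.68, -0.94);  n_5 = (-0.2475, +0.9689)
∠(n_1, n_5) = 137.01°
δ = |180° − 137.01°| = 42.99°
42.99° ≤ 2α = 57.62°  →  valid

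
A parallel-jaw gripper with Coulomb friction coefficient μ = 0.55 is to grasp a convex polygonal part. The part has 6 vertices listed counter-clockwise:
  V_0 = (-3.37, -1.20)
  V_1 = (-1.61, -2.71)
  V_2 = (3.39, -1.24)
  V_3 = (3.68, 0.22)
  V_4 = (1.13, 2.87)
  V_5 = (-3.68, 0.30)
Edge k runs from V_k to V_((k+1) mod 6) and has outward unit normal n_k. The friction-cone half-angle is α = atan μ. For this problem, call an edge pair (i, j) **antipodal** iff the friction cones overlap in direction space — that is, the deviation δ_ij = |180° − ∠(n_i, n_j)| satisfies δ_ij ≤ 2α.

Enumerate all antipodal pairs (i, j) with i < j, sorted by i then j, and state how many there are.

count = 5; pairs: (0,3), (1,4), (2,4), (2,5), (3,5)

α = atan 0.55 = 28.81°;  2α = 57.62°
n_0 = (-0.6511, -0.7590)
n_1 = (+0.2821, -0.9594)
n_2 = (+0.9808, -0.1948)
n_3 = (+0.7206, +0.6934)
n_4 = (-0.4713, +0.8820)
n_5 = (-0.9793, -0.2024)
  (0,1): δ = 122.99°  ·
  (0,2): δ = 60.61°  ·
  (0,3): δ = 5.47°  ✓
  (0,4): δ = 68.74°  ·
  (0,5): δ = 142.30°  ·
  (1,2): δ = 117.62°  ·
  (1,3): δ = 62.49°  ·
  (1,4): δ = 11.73°  ✓
  (1,5): δ = 85.29°  ·
  (2,3): δ = 124.87°  ·
  (2,4): δ = 50.65°  ✓
  (2,5): δ = 22.91°  ✓
  (3,4): δ = 105.78°  ·
  (3,5): δ = 32.22°  ✓
  (4,5): δ = 106.44°  ·
antipodal pairs: 5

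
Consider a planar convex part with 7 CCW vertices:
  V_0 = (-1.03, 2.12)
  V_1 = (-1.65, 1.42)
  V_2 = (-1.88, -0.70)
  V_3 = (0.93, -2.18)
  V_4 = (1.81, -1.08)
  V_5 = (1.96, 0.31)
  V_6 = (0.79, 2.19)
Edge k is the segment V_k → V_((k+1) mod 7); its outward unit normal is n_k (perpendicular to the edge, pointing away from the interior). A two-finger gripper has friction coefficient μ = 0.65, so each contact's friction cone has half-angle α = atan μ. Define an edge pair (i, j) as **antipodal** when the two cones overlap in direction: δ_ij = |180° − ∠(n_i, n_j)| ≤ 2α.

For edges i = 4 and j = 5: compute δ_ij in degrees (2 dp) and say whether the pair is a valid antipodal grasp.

δ = 141.95°, invalid

α = atan 0.65 = 33.02°;  2α = 66.05°
edge 4: e_4 = (+0.15, +1.39);  n_4 = (+0.9942, -0.1073)
edge 5: e_5 = (-1.17, +1.88);  n_5 = (+0.8490, +0.5284)
∠(n_4, n_5) = 38.05°
δ = |180° − 38.05°| = 141.95°
141.95° > 2α = 66.05°  →  invalid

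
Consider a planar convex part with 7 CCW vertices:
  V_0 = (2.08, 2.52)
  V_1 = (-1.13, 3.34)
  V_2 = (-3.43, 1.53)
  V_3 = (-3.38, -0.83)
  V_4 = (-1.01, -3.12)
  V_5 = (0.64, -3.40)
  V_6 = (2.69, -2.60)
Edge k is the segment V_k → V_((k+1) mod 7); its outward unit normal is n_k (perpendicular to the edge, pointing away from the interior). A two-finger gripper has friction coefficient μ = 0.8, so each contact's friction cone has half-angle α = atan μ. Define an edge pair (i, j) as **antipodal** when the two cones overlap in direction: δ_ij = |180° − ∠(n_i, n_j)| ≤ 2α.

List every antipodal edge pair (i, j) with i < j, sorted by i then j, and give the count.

count = 11; pairs: (0,2), (0,3), (0,4), (0,5), (1,4), (1,5), (1,6), (2,5), (2,6), (3,6), (4,6)

α = atan 0.8 = 38.66°;  2α = 77.32°
n_0 = (+0.2475, +0.9689)
n_1 = (-0.6184, +0.7858)
n_2 = (-0.9998, -0.0212)
n_3 = (-0.6949, -0.7191)
n_4 = (-0.1673, -0.9859)
n_5 = (+0.3635, -0.9316)
n_6 = (+0.9930, +0.1183)
  (0,1): δ = 127.47°  ·
  (0,2): δ = 74.46°  ✓
  (0,3): δ = 29.69°  ✓
  (0,4): δ = 4.70°  ✓
  (0,5): δ = 35.65°  ✓
  (0,6): δ = 111.12°  ·
  (1,2): δ = 126.99°  ·
  (1,3): δ = 82.22°  ·
  (1,4): δ = 47.83°  ✓
  (1,5): δ = 16.88°  ✓
  (1,6): δ = 58.59°  ✓
  (2,3): δ = 135.23°  ·
  (2,4): δ = 100.84°  ·
  (2,5): δ = 69.90°  ✓
  (2,6): δ = 5.58°  ✓
  (3,4): δ = 145.61°  ·
  (3,5): δ = 114.67°  ·
  (3,6): δ = 39.19°  ✓
  (4,5): δ = 149.05°  ·
  (4,6): δ = 73.57°  ✓
  (5,6): δ = 104.52°  ·
antipodal pairs: 11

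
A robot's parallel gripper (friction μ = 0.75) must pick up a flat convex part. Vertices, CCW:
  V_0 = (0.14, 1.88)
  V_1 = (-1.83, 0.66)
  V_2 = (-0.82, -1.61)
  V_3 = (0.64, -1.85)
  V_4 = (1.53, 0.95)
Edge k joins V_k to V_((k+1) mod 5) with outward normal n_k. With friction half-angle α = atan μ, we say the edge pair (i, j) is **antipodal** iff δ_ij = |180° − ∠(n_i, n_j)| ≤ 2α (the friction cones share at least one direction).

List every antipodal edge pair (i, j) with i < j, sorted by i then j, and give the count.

count = 5; pairs: (0,2), (0,3), (1,3), (1,4), (2,4)

α = atan 0.75 = 36.87°;  2α = 73.74°
n_0 = (-0.5265, +0.8502)
n_1 = (-0.9136, -0.4065)
n_2 = (-0.1622, -0.9868)
n_3 = (+0.9530, -0.3029)
n_4 = (+0.5561, +0.8311)
  (0,1): δ = 97.78°  ·
  (0,2): δ = 41.10°  ✓
  (0,3): δ = 40.60°  ✓
  (0,4): δ = 114.45°  ·
  (1,2): δ = 123.32°  ·
  (1,3): δ = 41.62°  ✓
  (1,4): δ = 32.23°  ✓
  (2,3): δ = 98.30°  ·
  (2,4): δ = 24.45°  ✓
  (3,4): δ = 106.15°  ·
antipodal pairs: 5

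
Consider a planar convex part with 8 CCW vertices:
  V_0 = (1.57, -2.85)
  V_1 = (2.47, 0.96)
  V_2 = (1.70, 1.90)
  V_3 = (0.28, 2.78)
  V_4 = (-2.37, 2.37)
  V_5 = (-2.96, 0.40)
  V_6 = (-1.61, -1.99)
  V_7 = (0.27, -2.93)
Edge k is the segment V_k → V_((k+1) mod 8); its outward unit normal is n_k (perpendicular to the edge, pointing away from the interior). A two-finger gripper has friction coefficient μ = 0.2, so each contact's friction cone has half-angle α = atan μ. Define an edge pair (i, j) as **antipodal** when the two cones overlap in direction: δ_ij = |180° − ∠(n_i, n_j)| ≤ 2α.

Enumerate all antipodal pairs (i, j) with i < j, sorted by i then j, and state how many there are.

α = atan 0.2 = 11.31°;  2α = 22.62°
n_0 = (+0.9732, -0.2299)
n_1 = (+0.7736, +0.6337)
n_2 = (+0.5268, +0.8500)
n_3 = (-0.1529, +0.9882)
n_4 = (-0.9580, +0.2869)
n_5 = (-0.8707, -0.4918)
n_6 = (-0.4472, -0.8944)
n_7 = (+0.0614, -0.9981)
  (0,1): δ = 127.39°  ·
  (0,2): δ = 108.50°  ·
  (0,3): δ = 67.91°  ·
  (0,4): δ = 3.38°  ✓
  (0,5): δ = 42.75°  ·
  (0,6): δ = 76.73°  ·
  (0,7): δ = 106.81°  ·
  (1,2): δ = 161.11°  ·
  (1,3): δ = 120.53°  ·
  (1,4): δ = 56.00°  ·
  (1,5): δ = 9.86°  ✓
  (1,6): δ = 24.11°  ·
  (1,7): δ = 54.20°  ·
  (2,3): δ = 139.42°  ·
  (2,4): δ = 74.89°  ·
  (2,5): δ = 28.75°  ·
  (2,6): δ = 5.22°  ✓
  (2,7): δ = 35.31°  ·
  (3,4): δ = 115.47°  ·
  (3,5): δ = 69.33°  ·
  (3,6): δ = 35.36°  ·
  (3,7): δ = 5.27°  ✓
  (4,5): δ = 133.87°  ·
  (4,6): δ = 99.89°  ·
  (4,7): δ = 69.81°  ·
  (5,6): δ = 146.03°  ·
  (5,7): δ = 115.94°  ·
  (6,7): δ = 149.91°  ·
antipodal pairs: 4

count = 4; pairs: (0,4), (1,5), (2,6), (3,7)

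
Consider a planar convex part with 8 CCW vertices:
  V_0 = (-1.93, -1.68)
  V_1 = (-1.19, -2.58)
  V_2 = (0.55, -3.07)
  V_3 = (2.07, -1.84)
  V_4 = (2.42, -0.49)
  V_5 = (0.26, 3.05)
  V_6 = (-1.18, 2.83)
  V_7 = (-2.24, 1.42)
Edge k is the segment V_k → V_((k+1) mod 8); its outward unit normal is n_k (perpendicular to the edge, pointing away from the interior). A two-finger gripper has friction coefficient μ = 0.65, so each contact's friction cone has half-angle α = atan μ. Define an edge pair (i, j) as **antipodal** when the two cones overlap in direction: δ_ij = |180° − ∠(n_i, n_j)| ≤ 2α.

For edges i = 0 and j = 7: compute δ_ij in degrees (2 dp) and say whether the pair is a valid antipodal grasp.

δ = 146.28°, invalid

α = atan 0.65 = 33.02°;  2α = 66.05°
edge 0: e_0 = (+0.74, -0.90);  n_0 = (-0.7724, -0.6351)
edge 7: e_7 = (+0.31, -3.10);  n_7 = (-0.9950, -0.0995)
∠(n_0, n_7) = 33.72°
δ = |180° − 33.72°| = 146.28°
146.28° > 2α = 66.05°  →  invalid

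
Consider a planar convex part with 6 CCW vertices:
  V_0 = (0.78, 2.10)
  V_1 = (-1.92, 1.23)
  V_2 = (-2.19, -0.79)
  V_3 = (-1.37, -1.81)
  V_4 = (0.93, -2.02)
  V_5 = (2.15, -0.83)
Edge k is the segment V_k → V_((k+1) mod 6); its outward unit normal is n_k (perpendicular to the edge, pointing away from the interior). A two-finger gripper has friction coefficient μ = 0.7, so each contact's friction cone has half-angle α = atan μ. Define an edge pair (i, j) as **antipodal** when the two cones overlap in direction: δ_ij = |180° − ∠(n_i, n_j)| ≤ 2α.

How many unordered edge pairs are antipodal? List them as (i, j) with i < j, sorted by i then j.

count = 7; pairs: (0,2), (0,3), (0,4), (1,4), (1,5), (2,5), (3,5)

α = atan 0.7 = 34.99°;  2α = 69.98°
n_0 = (-0.3067, +0.9518)
n_1 = (-0.9912, +0.1325)
n_2 = (-0.7794, -0.6266)
n_3 = (-0.0909, -0.9959)
n_4 = (+0.6983, -0.7159)
n_5 = (+0.9059, +0.4236)
  (0,1): δ = 115.47°  ·
  (0,2): δ = 69.06°  ✓
  (0,3): δ = 23.08°  ✓
  (0,4): δ = 26.43°  ✓
  (0,5): δ = 97.20°  ·
  (1,2): δ = 133.59°  ·
  (1,3): δ = 87.60°  ·
  (1,4): δ = 38.10°  ✓
  (1,5): δ = 32.67°  ✓
  (2,3): δ = 134.01°  ·
  (2,4): δ = 84.51°  ·
  (2,5): δ = 13.74°  ✓
  (3,4): δ = 130.50°  ·
  (3,5): δ = 59.72°  ✓
  (4,5): δ = 109.23°  ·
antipodal pairs: 7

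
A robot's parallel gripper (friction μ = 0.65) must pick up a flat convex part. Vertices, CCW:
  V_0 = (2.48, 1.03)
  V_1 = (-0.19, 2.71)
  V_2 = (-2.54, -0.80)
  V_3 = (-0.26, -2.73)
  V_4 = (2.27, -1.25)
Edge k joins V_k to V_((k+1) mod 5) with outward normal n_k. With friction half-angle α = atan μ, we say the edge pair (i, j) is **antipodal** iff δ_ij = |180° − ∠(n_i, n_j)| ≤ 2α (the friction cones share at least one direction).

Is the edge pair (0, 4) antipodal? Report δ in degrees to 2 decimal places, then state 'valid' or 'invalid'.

δ = 116.92°, invalid

α = atan 0.65 = 33.02°;  2α = 66.05°
edge 0: e_0 = (-2.67, +1.68);  n_0 = (+0.5326, +0.8464)
edge 4: e_4 = (+0.21, +2.28);  n_4 = (+0.9958, -0.0917)
∠(n_0, n_4) = 63.08°
δ = |180° − 63.08°| = 116.92°
116.92° > 2α = 66.05°  →  invalid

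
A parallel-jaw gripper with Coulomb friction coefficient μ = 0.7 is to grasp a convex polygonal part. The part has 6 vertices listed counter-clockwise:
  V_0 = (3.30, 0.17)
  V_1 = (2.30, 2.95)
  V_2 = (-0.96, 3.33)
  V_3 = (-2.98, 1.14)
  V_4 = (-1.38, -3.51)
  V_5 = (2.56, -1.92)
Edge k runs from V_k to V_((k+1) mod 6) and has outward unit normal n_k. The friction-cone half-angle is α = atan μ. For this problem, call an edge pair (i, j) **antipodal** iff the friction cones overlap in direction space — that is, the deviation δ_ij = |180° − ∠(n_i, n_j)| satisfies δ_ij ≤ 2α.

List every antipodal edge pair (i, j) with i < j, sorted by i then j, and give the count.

α = atan 0.7 = 34.99°;  2α = 69.98°
n_0 = (+0.9410, +0.3385)
n_1 = (+0.1158, +0.9933)
n_2 = (-0.7351, +0.6780)
n_3 = (-0.9456, -0.3254)
n_4 = (+0.3742, -0.9273)
n_5 = (+0.9427, -0.3338)
  (0,1): δ = 116.43°  ·
  (0,2): δ = 62.47°  ✓
  (0,3): δ = 0.80°  ✓
  (0,4): δ = 92.19°  ·
  (0,5): δ = 140.72°  ·
  (1,2): δ = 126.04°  ·
  (1,3): δ = 64.36°  ✓
  (1,4): δ = 28.63°  ✓
  (1,5): δ = 77.15°  ·
  (2,3): δ = 118.32°  ·
  (2,4): δ = 25.34°  ✓
  (2,5): δ = 23.19°  ✓
  (3,4): δ = 87.01°  ·
  (3,5): δ = 38.48°  ✓
  (4,5): δ = 131.47°  ·
antipodal pairs: 7

count = 7; pairs: (0,2), (0,3), (1,3), (1,4), (2,4), (2,5), (3,5)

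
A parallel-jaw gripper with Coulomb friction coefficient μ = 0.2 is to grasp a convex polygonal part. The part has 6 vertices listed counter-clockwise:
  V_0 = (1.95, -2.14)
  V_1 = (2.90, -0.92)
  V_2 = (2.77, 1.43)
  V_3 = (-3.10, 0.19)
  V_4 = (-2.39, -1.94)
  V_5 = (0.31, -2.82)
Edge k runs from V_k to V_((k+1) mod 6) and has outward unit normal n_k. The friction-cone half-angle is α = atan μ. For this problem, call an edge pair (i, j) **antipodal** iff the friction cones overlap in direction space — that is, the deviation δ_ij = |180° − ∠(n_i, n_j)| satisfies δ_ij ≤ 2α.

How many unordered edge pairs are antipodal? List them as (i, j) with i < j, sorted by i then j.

count = 2; pairs: (1,3), (2,5)

α = atan 0.2 = 11.31°;  2α = 22.62°
n_0 = (+0.7890, -0.6144)
n_1 = (+0.9985, +0.0552)
n_2 = (-0.2067, +0.9784)
n_3 = (-0.9487, -0.3162)
n_4 = (-0.3099, -0.9508)
n_5 = (+0.3830, -0.9237)
  (0,1): δ = 138.93°  ·
  (0,2): δ = 40.16°  ·
  (0,3): δ = 56.34°  ·
  (0,4): δ = 109.86°  ·
  (0,5): δ = 150.43°  ·
  (1,2): δ = 81.24°  ·
  (1,3): δ = 15.27°  ✓
  (1,4): δ = 68.78°  ·
  (1,5): δ = 109.35°  ·
  (2,3): δ = 83.49°  ·
  (2,4): δ = 29.98°  ·
  (2,5): δ = 10.59°  ✓
  (3,4): δ = 126.49°  ·
  (3,5): δ = 85.91°  ·
  (4,5): δ = 139.43°  ·
antipodal pairs: 2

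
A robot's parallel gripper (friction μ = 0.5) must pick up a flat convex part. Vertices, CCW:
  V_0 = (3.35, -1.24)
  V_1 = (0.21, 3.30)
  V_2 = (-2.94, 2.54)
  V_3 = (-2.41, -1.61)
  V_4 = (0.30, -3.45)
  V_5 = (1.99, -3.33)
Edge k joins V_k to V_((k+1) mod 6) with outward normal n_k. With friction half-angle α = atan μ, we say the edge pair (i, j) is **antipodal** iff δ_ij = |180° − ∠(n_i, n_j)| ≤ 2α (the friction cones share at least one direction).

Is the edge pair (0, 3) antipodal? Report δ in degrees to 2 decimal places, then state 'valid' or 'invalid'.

δ = 21.16°, valid

α = atan 0.5 = 26.57°;  2α = 53.13°
edge 0: e_0 = (-3.14, +4.54);  n_0 = (+0.8225, +0.5688)
edge 3: e_3 = (+2.71, -1.84);  n_3 = (-0.5617, -0.8273)
∠(n_0, n_3) = 158.84°
δ = |180° − 158.84°| = 21.16°
21.16° ≤ 2α = 53.13°  →  valid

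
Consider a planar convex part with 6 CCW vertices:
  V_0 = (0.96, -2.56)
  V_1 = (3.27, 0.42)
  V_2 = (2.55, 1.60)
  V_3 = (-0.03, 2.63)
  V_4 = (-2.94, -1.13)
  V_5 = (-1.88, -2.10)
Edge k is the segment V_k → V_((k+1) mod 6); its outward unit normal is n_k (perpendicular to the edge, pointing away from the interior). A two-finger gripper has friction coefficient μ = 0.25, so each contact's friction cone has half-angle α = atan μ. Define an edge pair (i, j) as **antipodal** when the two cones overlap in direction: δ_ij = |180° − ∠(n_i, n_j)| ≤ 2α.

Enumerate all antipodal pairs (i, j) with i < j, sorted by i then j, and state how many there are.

α = atan 0.25 = 14.04°;  2α = 28.07°
n_0 = (+0.7904, -0.6127)
n_1 = (+0.8536, +0.5209)
n_2 = (+0.3708, +0.9287)
n_3 = (-0.7908, +0.6120)
n_4 = (-0.6751, -0.7377)
n_5 = (-0.1599, -0.9871)
  (0,1): δ = 110.83°  ·
  (0,2): δ = 73.98°  ·
  (0,3): δ = 0.04°  ✓
  (0,4): δ = 85.32°  ·
  (0,5): δ = 118.58°  ·
  (1,2): δ = 143.15°  ·
  (1,3): δ = 69.13°  ·
  (1,4): δ = 16.15°  ✓
  (1,5): δ = 49.41°  ·
  (2,3): δ = 105.97°  ·
  (2,4): δ = 20.70°  ✓
  (2,5): δ = 12.56°  ✓
  (3,4): δ = 94.72°  ·
  (3,5): δ = 61.46°  ·
  (4,5): δ = 146.74°  ·
antipodal pairs: 4

count = 4; pairs: (0,3), (1,4), (2,4), (2,5)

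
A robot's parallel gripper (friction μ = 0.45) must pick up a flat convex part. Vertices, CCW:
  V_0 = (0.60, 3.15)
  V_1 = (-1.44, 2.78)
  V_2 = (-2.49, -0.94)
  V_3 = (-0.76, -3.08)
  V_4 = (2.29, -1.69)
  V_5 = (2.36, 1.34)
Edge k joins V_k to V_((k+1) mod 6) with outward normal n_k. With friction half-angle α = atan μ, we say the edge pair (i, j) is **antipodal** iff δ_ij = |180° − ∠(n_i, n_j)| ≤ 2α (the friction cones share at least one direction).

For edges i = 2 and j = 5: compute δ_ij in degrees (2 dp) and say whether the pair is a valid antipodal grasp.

α = atan 0.45 = 24.23°;  2α = 48.46°
edge 2: e_2 = (+1.73, -2.14);  n_2 = (-0.7777, -0.6287)
edge 5: e_5 = (-1.76, +1.81);  n_5 = (+0.7169, +0.6971)
∠(n_2, n_5) = 174.75°
δ = |180° − 174.75°| = 5.25°
5.25° ≤ 2α = 48.46°  →  valid

δ = 5.25°, valid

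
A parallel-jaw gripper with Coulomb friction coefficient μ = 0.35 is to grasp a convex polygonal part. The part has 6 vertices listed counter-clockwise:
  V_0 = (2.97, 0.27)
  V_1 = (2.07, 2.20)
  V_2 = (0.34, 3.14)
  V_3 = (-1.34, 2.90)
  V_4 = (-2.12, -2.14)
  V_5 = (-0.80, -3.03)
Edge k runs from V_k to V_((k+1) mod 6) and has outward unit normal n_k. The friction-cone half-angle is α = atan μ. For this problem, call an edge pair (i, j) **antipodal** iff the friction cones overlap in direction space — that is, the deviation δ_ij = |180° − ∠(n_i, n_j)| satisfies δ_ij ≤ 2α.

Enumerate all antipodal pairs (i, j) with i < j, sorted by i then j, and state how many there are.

α = atan 0.35 = 19.29°;  2α = 38.58°
n_0 = (+0.9063, +0.4226)
n_1 = (+0.4774, +0.8787)
n_2 = (-0.1414, +0.9899)
n_3 = (-0.9882, +0.1529)
n_4 = (-0.5590, -0.8291)
n_5 = (+0.6586, -0.7525)
  (0,1): δ = 143.52°  ·
  (0,2): δ = 106.87°  ·
  (0,3): δ = 33.80°  ✓
  (0,4): δ = 31.01°  ✓
  (0,5): δ = 106.20°  ·
  (1,2): δ = 143.35°  ·
  (1,3): δ = 70.28°  ·
  (1,4): δ = 5.47°  ✓
  (1,5): δ = 69.71°  ·
  (2,3): δ = 106.93°  ·
  (2,4): δ = 42.12°  ·
  (2,5): δ = 33.07°  ✓
  (3,4): δ = 115.19°  ·
  (3,5): δ = 40.01°  ·
  (4,5): δ = 104.81°  ·
antipodal pairs: 4

count = 4; pairs: (0,3), (0,4), (1,4), (2,5)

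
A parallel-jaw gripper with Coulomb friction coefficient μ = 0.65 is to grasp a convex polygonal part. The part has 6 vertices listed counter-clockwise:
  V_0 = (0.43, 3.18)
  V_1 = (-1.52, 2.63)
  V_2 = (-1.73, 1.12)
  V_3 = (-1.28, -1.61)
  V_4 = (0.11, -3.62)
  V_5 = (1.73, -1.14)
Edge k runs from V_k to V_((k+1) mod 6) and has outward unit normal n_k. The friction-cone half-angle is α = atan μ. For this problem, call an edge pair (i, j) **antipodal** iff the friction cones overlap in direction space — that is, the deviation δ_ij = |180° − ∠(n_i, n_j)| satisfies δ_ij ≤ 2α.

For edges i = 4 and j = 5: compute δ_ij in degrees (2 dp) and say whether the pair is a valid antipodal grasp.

α = atan 0.65 = 33.02°;  2α = 66.05°
edge 4: e_4 = (+1.62, +2.48);  n_4 = (+0.8372, -0.5469)
edge 5: e_5 = (-1.30, +4.32);  n_5 = (+0.9576, +0.2882)
∠(n_4, n_5) = 49.90°
δ = |180° − 49.90°| = 130.10°
130.10° > 2α = 66.05°  →  invalid

δ = 130.10°, invalid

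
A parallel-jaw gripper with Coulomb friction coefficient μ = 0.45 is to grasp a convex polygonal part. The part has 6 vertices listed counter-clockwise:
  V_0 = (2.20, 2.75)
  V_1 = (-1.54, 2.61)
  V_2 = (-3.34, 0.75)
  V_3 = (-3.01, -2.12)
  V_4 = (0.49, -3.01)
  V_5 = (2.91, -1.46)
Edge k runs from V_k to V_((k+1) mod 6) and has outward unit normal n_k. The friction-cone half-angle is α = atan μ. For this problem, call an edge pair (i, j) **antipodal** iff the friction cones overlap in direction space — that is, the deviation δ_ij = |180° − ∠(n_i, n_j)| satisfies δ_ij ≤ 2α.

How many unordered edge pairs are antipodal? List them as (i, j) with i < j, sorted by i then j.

count = 4; pairs: (0,3), (0,4), (1,4), (2,5)

α = atan 0.45 = 24.23°;  2α = 48.46°
n_0 = (-0.0374, +0.9993)
n_1 = (-0.7186, +0.6954)
n_2 = (-0.9935, -0.1142)
n_3 = (-0.2464, -0.9692)
n_4 = (+0.5393, -0.8421)
n_5 = (+0.9861, +0.1663)
  (0,1): δ = 136.20°  ·
  (0,2): δ = 85.58°  ·
  (0,3): δ = 16.41°  ✓
  (0,4): δ = 30.50°  ✓
  (0,5): δ = 97.43°  ·
  (1,2): δ = 129.38°  ·
  (1,3): δ = 60.21°  ·
  (1,4): δ = 13.30°  ✓
  (1,5): δ = 53.63°  ·
  (2,3): δ = 110.83°  ·
  (2,4): δ = 63.92°  ·
  (2,5): δ = 3.01°  ✓
  (3,4): δ = 133.09°  ·
  (3,5): δ = 66.16°  ·
  (4,5): δ = 113.07°  ·
antipodal pairs: 4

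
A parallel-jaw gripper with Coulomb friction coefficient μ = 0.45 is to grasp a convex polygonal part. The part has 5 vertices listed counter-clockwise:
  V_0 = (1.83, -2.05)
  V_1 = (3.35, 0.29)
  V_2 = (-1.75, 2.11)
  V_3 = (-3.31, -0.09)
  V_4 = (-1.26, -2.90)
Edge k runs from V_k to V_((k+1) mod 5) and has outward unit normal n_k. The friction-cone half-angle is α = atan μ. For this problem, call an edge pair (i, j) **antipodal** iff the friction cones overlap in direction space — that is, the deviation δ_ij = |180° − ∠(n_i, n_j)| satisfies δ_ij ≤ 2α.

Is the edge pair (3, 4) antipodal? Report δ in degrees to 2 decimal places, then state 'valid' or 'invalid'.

δ = 110.73°, invalid

α = atan 0.45 = 24.23°;  2α = 48.46°
edge 3: e_3 = (+2.05, -2.81);  n_3 = (-0.8079, -0.5894)
edge 4: e_4 = (+3.09, +0.85);  n_4 = (+0.2652, -0.9642)
∠(n_3, n_4) = 69.27°
δ = |180° − 69.27°| = 110.73°
110.73° > 2α = 48.46°  →  invalid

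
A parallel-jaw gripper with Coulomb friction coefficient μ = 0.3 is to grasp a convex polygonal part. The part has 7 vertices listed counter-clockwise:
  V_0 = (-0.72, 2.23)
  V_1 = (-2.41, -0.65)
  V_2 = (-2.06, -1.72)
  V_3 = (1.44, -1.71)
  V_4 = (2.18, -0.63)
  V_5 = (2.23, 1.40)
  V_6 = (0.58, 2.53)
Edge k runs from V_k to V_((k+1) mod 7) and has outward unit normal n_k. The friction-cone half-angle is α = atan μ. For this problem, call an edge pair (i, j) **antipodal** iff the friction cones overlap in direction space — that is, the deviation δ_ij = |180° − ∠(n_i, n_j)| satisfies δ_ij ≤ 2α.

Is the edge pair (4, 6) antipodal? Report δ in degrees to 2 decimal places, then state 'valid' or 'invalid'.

α = atan 0.3 = 16.70°;  2α = 33.40°
edge 4: e_4 = (+0.05, +2.03);  n_4 = (+0.9997, -0.0246)
edge 6: e_6 = (-1.30, -0.30);  n_6 = (-0.2249, +0.9744)
∠(n_4, n_6) = 104.41°
δ = |180° − 104.41°| = 75.59°
75.59° > 2α = 33.40°  →  invalid

δ = 75.59°, invalid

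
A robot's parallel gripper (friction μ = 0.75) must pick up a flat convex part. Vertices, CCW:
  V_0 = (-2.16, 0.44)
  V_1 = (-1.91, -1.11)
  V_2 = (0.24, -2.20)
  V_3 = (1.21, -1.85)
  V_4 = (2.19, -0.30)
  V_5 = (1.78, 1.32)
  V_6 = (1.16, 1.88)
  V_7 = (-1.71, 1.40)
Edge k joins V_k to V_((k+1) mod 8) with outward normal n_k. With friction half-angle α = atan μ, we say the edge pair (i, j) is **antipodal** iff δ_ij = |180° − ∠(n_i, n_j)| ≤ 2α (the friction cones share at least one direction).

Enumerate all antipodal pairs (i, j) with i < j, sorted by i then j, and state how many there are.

count = 13; pairs: (0,3), (0,4), (0,5), (1,4), (1,5), (1,6), (2,5), (2,6), (2,7), (3,6), (3,7), (4,7), (5,7)

α = atan 0.75 = 36.87°;  2α = 73.74°
n_0 = (-0.9872, -0.1592)
n_1 = (-0.4522, -0.8919)
n_2 = (+0.3394, -0.9406)
n_3 = (+0.8452, -0.5344)
n_4 = (+0.9694, +0.2454)
n_5 = (+0.6703, +0.7421)
n_6 = (-0.1650, +0.9863)
n_7 = (-0.9055, +0.4244)
  (0,1): δ = 126.05°  ·
  (0,2): δ = 79.32°  ·
  (0,3): δ = 41.47°  ✓
  (0,4): δ = 5.04°  ✓
  (0,5): δ = 38.75°  ✓
  (0,6): δ = 90.33°  ·
  (0,7): δ = 145.72°  ·
  (1,2): δ = 133.28°  ·
  (1,3): δ = 95.42°  ·
  (1,4): δ = 48.91°  ✓
  (1,5): δ = 15.21°  ✓
  (1,6): δ = 36.38°  ✓
  (1,7): δ = 91.77°  ·
  (2,3): δ = 142.14°  ·
  (2,4): δ = 95.64°  ·
  (2,5): δ = 61.93°  ✓
  (2,6): δ = 10.35°  ✓
  (2,7): δ = 45.04°  ✓
  (3,4): δ = 133.49°  ·
  (3,5): δ = 99.79°  ·
  (3,6): δ = 48.20°  ✓
  (3,7): δ = 7.19°  ✓
  (4,5): δ = 146.29°  ·
  (4,6): δ = 94.71°  ·
  (4,7): δ = 39.32°  ✓
  (5,6): δ = 128.42°  ·
  (5,7): δ = 73.03°  ✓
  (6,7): δ = 124.61°  ·
antipodal pairs: 13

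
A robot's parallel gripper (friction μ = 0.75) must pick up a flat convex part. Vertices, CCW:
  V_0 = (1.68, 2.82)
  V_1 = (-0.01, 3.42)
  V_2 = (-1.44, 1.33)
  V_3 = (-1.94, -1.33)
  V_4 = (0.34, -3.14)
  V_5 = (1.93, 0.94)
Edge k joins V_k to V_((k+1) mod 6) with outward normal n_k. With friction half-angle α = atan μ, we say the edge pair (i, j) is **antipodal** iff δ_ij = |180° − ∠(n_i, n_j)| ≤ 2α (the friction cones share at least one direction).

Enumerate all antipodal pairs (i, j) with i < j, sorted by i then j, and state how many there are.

α = atan 0.75 = 36.87°;  2α = 73.74°
n_0 = (+0.3346, +0.9424)
n_1 = (-0.8253, +0.5647)
n_2 = (-0.9828, +0.1847)
n_3 = (-0.6218, -0.7832)
n_4 = (+0.9317, -0.3631)
n_5 = (+0.9913, +0.1318)
  (0,1): δ = 104.83°  ·
  (0,2): δ = 81.10°  ·
  (0,3): δ = 18.90°  ✓
  (0,4): δ = 88.26°  ·
  (0,5): δ = 117.12°  ·
  (1,2): δ = 156.27°  ·
  (1,3): δ = 94.06°  ·
  (1,4): δ = 13.09°  ✓
  (1,5): δ = 41.96°  ✓
  (2,3): δ = 117.80°  ·
  (2,4): δ = 10.65°  ✓
  (2,5): δ = 18.22°  ✓
  (3,4): δ = 72.85°  ✓
  (3,5): δ = 43.98°  ✓
  (4,5): δ = 151.13°  ·
antipodal pairs: 7

count = 7; pairs: (0,3), (1,4), (1,5), (2,4), (2,5), (3,4), (3,5)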